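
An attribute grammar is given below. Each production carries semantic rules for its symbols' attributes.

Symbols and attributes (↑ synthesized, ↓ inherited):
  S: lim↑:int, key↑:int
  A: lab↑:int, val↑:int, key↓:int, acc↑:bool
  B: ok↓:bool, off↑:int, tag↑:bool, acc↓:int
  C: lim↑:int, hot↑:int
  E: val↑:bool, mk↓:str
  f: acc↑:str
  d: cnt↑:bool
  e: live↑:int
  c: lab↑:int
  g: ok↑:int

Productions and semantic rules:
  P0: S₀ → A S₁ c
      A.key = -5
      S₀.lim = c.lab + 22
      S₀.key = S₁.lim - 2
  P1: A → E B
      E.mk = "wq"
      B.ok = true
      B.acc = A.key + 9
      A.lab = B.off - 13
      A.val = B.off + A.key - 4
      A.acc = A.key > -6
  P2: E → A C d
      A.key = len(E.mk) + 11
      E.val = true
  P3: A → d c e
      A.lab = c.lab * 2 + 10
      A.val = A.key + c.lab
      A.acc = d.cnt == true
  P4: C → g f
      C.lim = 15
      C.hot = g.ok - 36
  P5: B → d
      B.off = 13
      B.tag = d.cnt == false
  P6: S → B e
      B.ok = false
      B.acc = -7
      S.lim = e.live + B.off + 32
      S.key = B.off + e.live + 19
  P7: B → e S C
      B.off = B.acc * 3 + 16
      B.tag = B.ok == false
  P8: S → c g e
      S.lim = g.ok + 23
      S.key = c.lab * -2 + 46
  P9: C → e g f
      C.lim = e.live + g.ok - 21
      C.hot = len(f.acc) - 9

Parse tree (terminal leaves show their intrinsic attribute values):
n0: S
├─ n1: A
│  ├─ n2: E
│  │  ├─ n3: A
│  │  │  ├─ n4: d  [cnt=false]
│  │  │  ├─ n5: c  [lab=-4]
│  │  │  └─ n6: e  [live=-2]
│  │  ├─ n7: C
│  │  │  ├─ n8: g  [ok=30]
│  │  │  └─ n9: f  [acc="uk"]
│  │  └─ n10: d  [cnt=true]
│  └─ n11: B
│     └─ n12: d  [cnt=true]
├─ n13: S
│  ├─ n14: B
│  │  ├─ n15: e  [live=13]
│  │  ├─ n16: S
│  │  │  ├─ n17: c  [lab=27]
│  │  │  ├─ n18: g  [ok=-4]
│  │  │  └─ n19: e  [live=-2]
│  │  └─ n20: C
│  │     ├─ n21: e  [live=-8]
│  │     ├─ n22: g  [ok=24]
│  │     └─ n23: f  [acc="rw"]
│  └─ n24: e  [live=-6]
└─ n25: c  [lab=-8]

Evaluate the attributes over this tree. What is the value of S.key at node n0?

1. n1.key = -5  [-5]
2. n2.mk = "wq"  ["wq"]
3. n3.key = 13  [len(E.mk) + 11]
4. n4.cnt = false  [terminal]
5. n5.lab = -4  [terminal]
6. n6.live = -2  [terminal]
7. n3.lab = 2  [c.lab * 2 + 10]
8. n3.val = 9  [A.key + c.lab]
9. n3.acc = false  [d.cnt == true]
10. n8.ok = 30  [terminal]
11. n9.acc = "uk"  [terminal]
12. n7.lim = 15  [15]
13. n7.hot = -6  [g.ok - 36]
14. n10.cnt = true  [terminal]
15. n2.val = true  [true]
16. n11.ok = true  [true]
17. n11.acc = 4  [A.key + 9]
18. n12.cnt = true  [terminal]
19. n11.off = 13  [13]
20. n11.tag = false  [d.cnt == false]
21. n1.lab = 0  [B.off - 13]
22. n1.val = 4  [B.off + A.key - 4]
23. n1.acc = true  [A.key > -6]
24. n14.ok = false  [false]
25. n14.acc = -7  [-7]
26. n15.live = 13  [terminal]
27. n17.lab = 27  [terminal]
28. n18.ok = -4  [terminal]
29. n19.live = -2  [terminal]
30. n16.lim = 19  [g.ok + 23]
31. n16.key = -8  [c.lab * -2 + 46]
32. n21.live = -8  [terminal]
33. n22.ok = 24  [terminal]
34. n23.acc = "rw"  [terminal]
35. n20.lim = -5  [e.live + g.ok - 21]
36. n20.hot = -7  [len(f.acc) - 9]
37. n14.off = -5  [B.acc * 3 + 16]
38. n14.tag = true  [B.ok == false]
39. n24.live = -6  [terminal]
40. n13.lim = 21  [e.live + B.off + 32]
41. n13.key = 8  [B.off + e.live + 19]
42. n25.lab = -8  [terminal]
43. n0.lim = 14  [c.lab + 22]
44. n0.key = 19  [S₁.lim - 2]

19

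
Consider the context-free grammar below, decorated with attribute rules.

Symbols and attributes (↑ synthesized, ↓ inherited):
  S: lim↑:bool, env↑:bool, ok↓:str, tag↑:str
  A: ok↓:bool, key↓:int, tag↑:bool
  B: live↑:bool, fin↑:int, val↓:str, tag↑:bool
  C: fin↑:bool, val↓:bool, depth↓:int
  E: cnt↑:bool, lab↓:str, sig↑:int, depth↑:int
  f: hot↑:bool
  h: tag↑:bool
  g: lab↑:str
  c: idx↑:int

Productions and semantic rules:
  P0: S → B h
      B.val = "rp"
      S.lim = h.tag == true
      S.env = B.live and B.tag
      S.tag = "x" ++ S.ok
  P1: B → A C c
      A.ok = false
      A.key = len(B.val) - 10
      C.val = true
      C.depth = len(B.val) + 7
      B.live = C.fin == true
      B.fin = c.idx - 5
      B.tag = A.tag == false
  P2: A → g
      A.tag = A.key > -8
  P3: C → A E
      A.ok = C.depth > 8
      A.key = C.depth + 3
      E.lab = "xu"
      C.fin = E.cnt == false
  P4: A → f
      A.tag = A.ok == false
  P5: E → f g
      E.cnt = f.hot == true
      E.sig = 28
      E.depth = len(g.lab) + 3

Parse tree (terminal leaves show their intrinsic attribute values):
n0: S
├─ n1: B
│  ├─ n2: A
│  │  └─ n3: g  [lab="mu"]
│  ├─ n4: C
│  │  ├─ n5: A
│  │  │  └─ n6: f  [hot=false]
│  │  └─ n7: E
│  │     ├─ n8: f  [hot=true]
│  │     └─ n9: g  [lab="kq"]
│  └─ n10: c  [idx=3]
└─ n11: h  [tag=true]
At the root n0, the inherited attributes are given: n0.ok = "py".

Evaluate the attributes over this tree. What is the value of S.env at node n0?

1. n0.ok = "py"  [given at root]
2. n1.val = "rp"  ["rp"]
3. n2.ok = false  [false]
4. n2.key = -8  [len(B.val) - 10]
5. n3.lab = "mu"  [terminal]
6. n2.tag = false  [A.key > -8]
7. n4.val = true  [true]
8. n4.depth = 9  [len(B.val) + 7]
9. n5.ok = true  [C.depth > 8]
10. n5.key = 12  [C.depth + 3]
11. n6.hot = false  [terminal]
12. n5.tag = false  [A.ok == false]
13. n7.lab = "xu"  ["xu"]
14. n8.hot = true  [terminal]
15. n9.lab = "kq"  [terminal]
16. n7.cnt = true  [f.hot == true]
17. n7.sig = 28  [28]
18. n7.depth = 5  [len(g.lab) + 3]
19. n4.fin = false  [E.cnt == false]
20. n10.idx = 3  [terminal]
21. n1.live = false  [C.fin == true]
22. n1.fin = -2  [c.idx - 5]
23. n1.tag = true  [A.tag == false]
24. n11.tag = true  [terminal]
25. n0.lim = true  [h.tag == true]
26. n0.env = false  [B.live and B.tag]
27. n0.tag = "xpy"  ["x" ++ S.ok]

false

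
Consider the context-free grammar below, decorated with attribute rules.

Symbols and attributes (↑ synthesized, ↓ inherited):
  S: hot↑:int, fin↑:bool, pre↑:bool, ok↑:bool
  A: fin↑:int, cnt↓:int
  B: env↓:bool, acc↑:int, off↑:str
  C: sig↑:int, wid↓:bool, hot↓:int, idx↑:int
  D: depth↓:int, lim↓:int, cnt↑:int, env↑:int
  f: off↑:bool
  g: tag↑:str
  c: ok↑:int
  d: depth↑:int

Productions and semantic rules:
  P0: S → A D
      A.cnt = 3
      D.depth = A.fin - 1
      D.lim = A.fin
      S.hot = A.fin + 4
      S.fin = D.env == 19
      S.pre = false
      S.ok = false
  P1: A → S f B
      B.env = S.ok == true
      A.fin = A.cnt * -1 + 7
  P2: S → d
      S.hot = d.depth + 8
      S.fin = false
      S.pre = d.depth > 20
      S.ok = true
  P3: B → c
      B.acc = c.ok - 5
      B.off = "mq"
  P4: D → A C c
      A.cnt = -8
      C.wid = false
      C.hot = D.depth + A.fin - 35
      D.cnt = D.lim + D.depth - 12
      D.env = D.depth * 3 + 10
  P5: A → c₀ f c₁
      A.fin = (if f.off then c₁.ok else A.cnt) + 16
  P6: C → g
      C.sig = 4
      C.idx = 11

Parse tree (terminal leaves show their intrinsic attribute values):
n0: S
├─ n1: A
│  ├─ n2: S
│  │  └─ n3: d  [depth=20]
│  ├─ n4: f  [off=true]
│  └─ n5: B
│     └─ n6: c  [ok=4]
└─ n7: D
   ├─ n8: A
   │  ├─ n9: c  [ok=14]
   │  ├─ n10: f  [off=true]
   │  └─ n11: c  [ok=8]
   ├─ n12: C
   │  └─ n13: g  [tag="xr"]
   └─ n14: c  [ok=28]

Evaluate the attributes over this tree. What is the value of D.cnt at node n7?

-5

1. n1.cnt = 3  [3]
2. n3.depth = 20  [terminal]
3. n2.hot = 28  [d.depth + 8]
4. n2.fin = false  [false]
5. n2.pre = false  [d.depth > 20]
6. n2.ok = true  [true]
7. n4.off = true  [terminal]
8. n5.env = true  [S.ok == true]
9. n6.ok = 4  [terminal]
10. n5.acc = -1  [c.ok - 5]
11. n5.off = "mq"  ["mq"]
12. n1.fin = 4  [A.cnt * -1 + 7]
13. n7.depth = 3  [A.fin - 1]
14. n7.lim = 4  [A.fin]
15. n8.cnt = -8  [-8]
16. n9.ok = 14  [terminal]
17. n10.off = true  [terminal]
18. n11.ok = 8  [terminal]
19. n8.fin = 24  [(if f.off then c₁.ok else A.cnt) + 16]
20. n12.wid = false  [false]
21. n12.hot = -8  [D.depth + A.fin - 35]
22. n13.tag = "xr"  [terminal]
23. n12.sig = 4  [4]
24. n12.idx = 11  [11]
25. n14.ok = 28  [terminal]
26. n7.cnt = -5  [D.lim + D.depth - 12]
27. n7.env = 19  [D.depth * 3 + 10]
28. n0.hot = 8  [A.fin + 4]
29. n0.fin = true  [D.env == 19]
30. n0.pre = false  [false]
31. n0.ok = false  [false]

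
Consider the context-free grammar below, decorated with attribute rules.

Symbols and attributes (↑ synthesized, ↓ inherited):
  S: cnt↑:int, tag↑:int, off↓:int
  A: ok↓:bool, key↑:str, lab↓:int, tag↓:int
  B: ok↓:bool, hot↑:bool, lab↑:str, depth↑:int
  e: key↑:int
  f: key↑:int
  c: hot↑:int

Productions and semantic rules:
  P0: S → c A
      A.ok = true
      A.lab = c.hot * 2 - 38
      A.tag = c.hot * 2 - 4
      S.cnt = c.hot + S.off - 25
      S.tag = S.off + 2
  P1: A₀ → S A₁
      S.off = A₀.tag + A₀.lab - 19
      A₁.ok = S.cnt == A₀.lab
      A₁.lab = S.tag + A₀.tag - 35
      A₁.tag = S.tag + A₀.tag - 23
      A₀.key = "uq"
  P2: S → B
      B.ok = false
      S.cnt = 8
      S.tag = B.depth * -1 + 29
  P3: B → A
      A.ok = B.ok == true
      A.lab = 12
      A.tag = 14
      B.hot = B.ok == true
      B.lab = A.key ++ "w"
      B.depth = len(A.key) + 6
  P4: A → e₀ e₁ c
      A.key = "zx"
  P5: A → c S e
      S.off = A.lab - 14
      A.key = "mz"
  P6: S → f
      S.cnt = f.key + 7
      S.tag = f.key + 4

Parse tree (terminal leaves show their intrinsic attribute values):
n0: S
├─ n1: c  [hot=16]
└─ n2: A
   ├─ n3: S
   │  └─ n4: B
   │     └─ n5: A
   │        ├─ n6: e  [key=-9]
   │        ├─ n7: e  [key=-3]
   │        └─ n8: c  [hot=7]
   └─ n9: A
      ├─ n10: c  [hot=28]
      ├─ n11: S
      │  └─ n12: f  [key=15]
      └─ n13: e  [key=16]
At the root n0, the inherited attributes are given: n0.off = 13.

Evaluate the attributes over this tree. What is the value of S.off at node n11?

1. n0.off = 13  [given at root]
2. n1.hot = 16  [terminal]
3. n2.ok = true  [true]
4. n2.lab = -6  [c.hot * 2 - 38]
5. n2.tag = 28  [c.hot * 2 - 4]
6. n3.off = 3  [A₀.tag + A₀.lab - 19]
7. n4.ok = false  [false]
8. n5.ok = false  [B.ok == true]
9. n5.lab = 12  [12]
10. n5.tag = 14  [14]
11. n6.key = -9  [terminal]
12. n7.key = -3  [terminal]
13. n8.hot = 7  [terminal]
14. n5.key = "zx"  ["zx"]
15. n4.hot = false  [B.ok == true]
16. n4.lab = "zxw"  [A.key ++ "w"]
17. n4.depth = 8  [len(A.key) + 6]
18. n3.cnt = 8  [8]
19. n3.tag = 21  [B.depth * -1 + 29]
20. n9.ok = false  [S.cnt == A₀.lab]
21. n9.lab = 14  [S.tag + A₀.tag - 35]
22. n9.tag = 26  [S.tag + A₀.tag - 23]
23. n10.hot = 28  [terminal]
24. n11.off = 0  [A.lab - 14]
25. n12.key = 15  [terminal]
26. n11.cnt = 22  [f.key + 7]
27. n11.tag = 19  [f.key + 4]
28. n13.key = 16  [terminal]
29. n9.key = "mz"  ["mz"]
30. n2.key = "uq"  ["uq"]
31. n0.cnt = 4  [c.hot + S.off - 25]
32. n0.tag = 15  [S.off + 2]

0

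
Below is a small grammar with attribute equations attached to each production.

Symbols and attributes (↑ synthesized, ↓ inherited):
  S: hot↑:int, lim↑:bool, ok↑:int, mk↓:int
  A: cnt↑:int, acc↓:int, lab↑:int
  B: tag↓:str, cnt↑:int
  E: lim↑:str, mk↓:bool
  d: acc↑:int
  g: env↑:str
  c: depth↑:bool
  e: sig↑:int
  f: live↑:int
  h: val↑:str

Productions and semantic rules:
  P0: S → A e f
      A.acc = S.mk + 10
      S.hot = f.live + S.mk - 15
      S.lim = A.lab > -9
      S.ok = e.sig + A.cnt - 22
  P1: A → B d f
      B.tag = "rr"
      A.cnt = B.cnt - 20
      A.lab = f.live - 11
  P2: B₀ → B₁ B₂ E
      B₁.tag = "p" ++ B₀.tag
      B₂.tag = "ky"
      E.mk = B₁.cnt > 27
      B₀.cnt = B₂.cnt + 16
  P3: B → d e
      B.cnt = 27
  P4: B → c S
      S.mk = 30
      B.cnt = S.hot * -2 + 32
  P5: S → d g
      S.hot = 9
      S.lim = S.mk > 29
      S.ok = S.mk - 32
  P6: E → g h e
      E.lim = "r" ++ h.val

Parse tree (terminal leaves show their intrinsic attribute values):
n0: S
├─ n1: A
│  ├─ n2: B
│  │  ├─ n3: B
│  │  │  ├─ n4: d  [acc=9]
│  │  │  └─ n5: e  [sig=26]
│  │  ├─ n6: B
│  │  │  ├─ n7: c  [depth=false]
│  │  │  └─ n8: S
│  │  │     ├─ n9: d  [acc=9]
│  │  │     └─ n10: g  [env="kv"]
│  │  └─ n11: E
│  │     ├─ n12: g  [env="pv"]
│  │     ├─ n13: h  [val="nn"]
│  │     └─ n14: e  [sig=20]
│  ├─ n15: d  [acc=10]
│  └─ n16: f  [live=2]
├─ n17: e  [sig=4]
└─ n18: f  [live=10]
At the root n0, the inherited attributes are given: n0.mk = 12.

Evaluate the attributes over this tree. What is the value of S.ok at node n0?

1. n0.mk = 12  [given at root]
2. n1.acc = 22  [S.mk + 10]
3. n2.tag = "rr"  ["rr"]
4. n3.tag = "prr"  ["p" ++ B₀.tag]
5. n4.acc = 9  [terminal]
6. n5.sig = 26  [terminal]
7. n3.cnt = 27  [27]
8. n6.tag = "ky"  ["ky"]
9. n7.depth = false  [terminal]
10. n8.mk = 30  [30]
11. n9.acc = 9  [terminal]
12. n10.env = "kv"  [terminal]
13. n8.hot = 9  [9]
14. n8.lim = true  [S.mk > 29]
15. n8.ok = -2  [S.mk - 32]
16. n6.cnt = 14  [S.hot * -2 + 32]
17. n11.mk = false  [B₁.cnt > 27]
18. n12.env = "pv"  [terminal]
19. n13.val = "nn"  [terminal]
20. n14.sig = 20  [terminal]
21. n11.lim = "rnn"  ["r" ++ h.val]
22. n2.cnt = 30  [B₂.cnt + 16]
23. n15.acc = 10  [terminal]
24. n16.live = 2  [terminal]
25. n1.cnt = 10  [B.cnt - 20]
26. n1.lab = -9  [f.live - 11]
27. n17.sig = 4  [terminal]
28. n18.live = 10  [terminal]
29. n0.hot = 7  [f.live + S.mk - 15]
30. n0.lim = false  [A.lab > -9]
31. n0.ok = -8  [e.sig + A.cnt - 22]

-8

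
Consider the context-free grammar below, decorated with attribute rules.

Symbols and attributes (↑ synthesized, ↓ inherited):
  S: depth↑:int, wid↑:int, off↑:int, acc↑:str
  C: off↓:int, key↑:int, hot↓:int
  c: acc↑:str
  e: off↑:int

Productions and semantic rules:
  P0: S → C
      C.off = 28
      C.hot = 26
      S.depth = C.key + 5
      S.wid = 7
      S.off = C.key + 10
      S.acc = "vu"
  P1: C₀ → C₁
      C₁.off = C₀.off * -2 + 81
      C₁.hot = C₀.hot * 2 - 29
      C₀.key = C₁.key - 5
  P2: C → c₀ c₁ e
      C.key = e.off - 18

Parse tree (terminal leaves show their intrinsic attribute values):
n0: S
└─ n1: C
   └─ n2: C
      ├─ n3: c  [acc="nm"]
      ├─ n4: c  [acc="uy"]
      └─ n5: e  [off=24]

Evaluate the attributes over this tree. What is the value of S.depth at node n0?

1. n1.off = 28  [28]
2. n1.hot = 26  [26]
3. n2.off = 25  [C₀.off * -2 + 81]
4. n2.hot = 23  [C₀.hot * 2 - 29]
5. n3.acc = "nm"  [terminal]
6. n4.acc = "uy"  [terminal]
7. n5.off = 24  [terminal]
8. n2.key = 6  [e.off - 18]
9. n1.key = 1  [C₁.key - 5]
10. n0.depth = 6  [C.key + 5]
11. n0.wid = 7  [7]
12. n0.off = 11  [C.key + 10]
13. n0.acc = "vu"  ["vu"]

6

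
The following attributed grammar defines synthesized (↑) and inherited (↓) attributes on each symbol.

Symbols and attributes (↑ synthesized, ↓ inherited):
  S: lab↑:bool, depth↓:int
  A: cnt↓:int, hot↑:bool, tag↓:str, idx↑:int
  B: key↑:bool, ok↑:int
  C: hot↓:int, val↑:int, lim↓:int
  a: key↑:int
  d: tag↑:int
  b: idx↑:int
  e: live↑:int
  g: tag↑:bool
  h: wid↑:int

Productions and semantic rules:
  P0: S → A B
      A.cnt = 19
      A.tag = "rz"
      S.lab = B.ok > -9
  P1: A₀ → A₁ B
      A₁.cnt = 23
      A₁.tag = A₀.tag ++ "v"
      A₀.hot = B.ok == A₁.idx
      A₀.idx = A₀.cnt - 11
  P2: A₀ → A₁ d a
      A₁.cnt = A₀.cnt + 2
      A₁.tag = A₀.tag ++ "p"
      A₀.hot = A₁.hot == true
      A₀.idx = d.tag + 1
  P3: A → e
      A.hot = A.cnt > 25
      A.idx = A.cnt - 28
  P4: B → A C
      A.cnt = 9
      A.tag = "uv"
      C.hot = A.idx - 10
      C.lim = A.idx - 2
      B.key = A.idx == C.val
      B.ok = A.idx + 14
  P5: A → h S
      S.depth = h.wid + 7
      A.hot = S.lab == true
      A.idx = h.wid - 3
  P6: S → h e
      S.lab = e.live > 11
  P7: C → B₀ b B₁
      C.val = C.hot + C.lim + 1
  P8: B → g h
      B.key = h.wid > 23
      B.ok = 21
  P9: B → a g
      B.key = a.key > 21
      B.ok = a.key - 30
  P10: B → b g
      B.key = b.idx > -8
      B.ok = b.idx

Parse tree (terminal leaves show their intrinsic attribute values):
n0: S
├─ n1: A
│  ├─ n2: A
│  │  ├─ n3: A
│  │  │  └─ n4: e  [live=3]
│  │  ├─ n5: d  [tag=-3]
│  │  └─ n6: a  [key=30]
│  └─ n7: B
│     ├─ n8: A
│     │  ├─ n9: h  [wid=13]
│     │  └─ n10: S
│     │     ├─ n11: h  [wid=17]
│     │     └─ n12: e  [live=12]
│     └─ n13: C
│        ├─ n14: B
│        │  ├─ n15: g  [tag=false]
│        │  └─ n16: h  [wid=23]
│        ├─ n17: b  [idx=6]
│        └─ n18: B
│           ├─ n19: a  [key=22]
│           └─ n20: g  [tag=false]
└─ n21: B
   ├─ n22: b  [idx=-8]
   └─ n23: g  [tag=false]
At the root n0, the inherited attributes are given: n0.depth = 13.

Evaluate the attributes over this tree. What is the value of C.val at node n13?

1. n0.depth = 13  [given at root]
2. n1.cnt = 19  [19]
3. n1.tag = "rz"  ["rz"]
4. n2.cnt = 23  [23]
5. n2.tag = "rzv"  [A₀.tag ++ "v"]
6. n3.cnt = 25  [A₀.cnt + 2]
7. n3.tag = "rzvp"  [A₀.tag ++ "p"]
8. n4.live = 3  [terminal]
9. n3.hot = false  [A.cnt > 25]
10. n3.idx = -3  [A.cnt - 28]
11. n5.tag = -3  [terminal]
12. n6.key = 30  [terminal]
13. n2.hot = false  [A₁.hot == true]
14. n2.idx = -2  [d.tag + 1]
15. n8.cnt = 9  [9]
16. n8.tag = "uv"  ["uv"]
17. n9.wid = 13  [terminal]
18. n10.depth = 20  [h.wid + 7]
19. n11.wid = 17  [terminal]
20. n12.live = 12  [terminal]
21. n10.lab = true  [e.live > 11]
22. n8.hot = true  [S.lab == true]
23. n8.idx = 10  [h.wid - 3]
24. n13.hot = 0  [A.idx - 10]
25. n13.lim = 8  [A.idx - 2]
26. n15.tag = false  [terminal]
27. n16.wid = 23  [terminal]
28. n14.key = false  [h.wid > 23]
29. n14.ok = 21  [21]
30. n17.idx = 6  [terminal]
31. n19.key = 22  [terminal]
32. n20.tag = false  [terminal]
33. n18.key = true  [a.key > 21]
34. n18.ok = -8  [a.key - 30]
35. n13.val = 9  [C.hot + C.lim + 1]
36. n7.key = false  [A.idx == C.val]
37. n7.ok = 24  [A.idx + 14]
38. n1.hot = false  [B.ok == A₁.idx]
39. n1.idx = 8  [A₀.cnt - 11]
40. n22.idx = -8  [terminal]
41. n23.tag = false  [terminal]
42. n21.key = false  [b.idx > -8]
43. n21.ok = -8  [b.idx]
44. n0.lab = true  [B.ok > -9]

9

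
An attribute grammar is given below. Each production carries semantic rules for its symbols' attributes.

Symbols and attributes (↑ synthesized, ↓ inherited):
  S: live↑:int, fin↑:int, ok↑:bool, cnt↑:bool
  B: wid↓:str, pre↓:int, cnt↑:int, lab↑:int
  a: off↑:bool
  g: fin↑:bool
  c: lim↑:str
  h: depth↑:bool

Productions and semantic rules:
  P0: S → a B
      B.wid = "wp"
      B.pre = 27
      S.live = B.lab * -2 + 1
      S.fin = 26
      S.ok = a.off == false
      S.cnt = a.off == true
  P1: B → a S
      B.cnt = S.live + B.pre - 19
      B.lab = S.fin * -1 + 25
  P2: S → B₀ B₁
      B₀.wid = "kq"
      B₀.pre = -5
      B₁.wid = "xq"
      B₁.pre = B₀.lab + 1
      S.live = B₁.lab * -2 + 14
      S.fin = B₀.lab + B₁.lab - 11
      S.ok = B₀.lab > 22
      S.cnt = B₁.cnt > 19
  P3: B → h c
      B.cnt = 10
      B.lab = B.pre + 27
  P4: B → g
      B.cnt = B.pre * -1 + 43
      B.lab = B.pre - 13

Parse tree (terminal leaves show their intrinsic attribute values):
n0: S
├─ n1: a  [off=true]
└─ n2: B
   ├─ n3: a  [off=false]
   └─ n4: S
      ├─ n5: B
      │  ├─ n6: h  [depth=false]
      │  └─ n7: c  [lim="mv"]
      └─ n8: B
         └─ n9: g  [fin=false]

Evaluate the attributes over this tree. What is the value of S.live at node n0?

1. n1.off = true  [terminal]
2. n2.wid = "wp"  ["wp"]
3. n2.pre = 27  [27]
4. n3.off = false  [terminal]
5. n5.wid = "kq"  ["kq"]
6. n5.pre = -5  [-5]
7. n6.depth = false  [terminal]
8. n7.lim = "mv"  [terminal]
9. n5.cnt = 10  [10]
10. n5.lab = 22  [B.pre + 27]
11. n8.wid = "xq"  ["xq"]
12. n8.pre = 23  [B₀.lab + 1]
13. n9.fin = false  [terminal]
14. n8.cnt = 20  [B.pre * -1 + 43]
15. n8.lab = 10  [B.pre - 13]
16. n4.live = -6  [B₁.lab * -2 + 14]
17. n4.fin = 21  [B₀.lab + B₁.lab - 11]
18. n4.ok = false  [B₀.lab > 22]
19. n4.cnt = true  [B₁.cnt > 19]
20. n2.cnt = 2  [S.live + B.pre - 19]
21. n2.lab = 4  [S.fin * -1 + 25]
22. n0.live = -7  [B.lab * -2 + 1]
23. n0.fin = 26  [26]
24. n0.ok = false  [a.off == false]
25. n0.cnt = true  [a.off == true]

-7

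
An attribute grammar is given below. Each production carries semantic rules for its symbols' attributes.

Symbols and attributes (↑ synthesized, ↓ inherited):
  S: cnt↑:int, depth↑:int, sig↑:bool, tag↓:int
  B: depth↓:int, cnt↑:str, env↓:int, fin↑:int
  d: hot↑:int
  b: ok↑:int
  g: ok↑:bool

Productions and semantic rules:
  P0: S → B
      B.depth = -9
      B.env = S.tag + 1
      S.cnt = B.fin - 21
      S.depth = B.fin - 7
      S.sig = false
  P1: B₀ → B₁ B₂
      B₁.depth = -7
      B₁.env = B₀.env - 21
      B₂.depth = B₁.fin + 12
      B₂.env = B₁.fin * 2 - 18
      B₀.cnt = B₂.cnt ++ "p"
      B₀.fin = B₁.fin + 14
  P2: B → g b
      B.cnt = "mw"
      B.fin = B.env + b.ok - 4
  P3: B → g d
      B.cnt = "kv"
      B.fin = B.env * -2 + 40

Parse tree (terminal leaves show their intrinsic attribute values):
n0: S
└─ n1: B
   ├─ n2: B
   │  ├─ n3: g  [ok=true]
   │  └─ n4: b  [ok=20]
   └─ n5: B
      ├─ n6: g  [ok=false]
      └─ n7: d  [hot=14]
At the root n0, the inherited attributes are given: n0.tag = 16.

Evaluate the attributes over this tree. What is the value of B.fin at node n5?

28

1. n0.tag = 16  [given at root]
2. n1.depth = -9  [-9]
3. n1.env = 17  [S.tag + 1]
4. n2.depth = -7  [-7]
5. n2.env = -4  [B₀.env - 21]
6. n3.ok = true  [terminal]
7. n4.ok = 20  [terminal]
8. n2.cnt = "mw"  ["mw"]
9. n2.fin = 12  [B.env + b.ok - 4]
10. n5.depth = 24  [B₁.fin + 12]
11. n5.env = 6  [B₁.fin * 2 - 18]
12. n6.ok = false  [terminal]
13. n7.hot = 14  [terminal]
14. n5.cnt = "kv"  ["kv"]
15. n5.fin = 28  [B.env * -2 + 40]
16. n1.cnt = "kvp"  [B₂.cnt ++ "p"]
17. n1.fin = 26  [B₁.fin + 14]
18. n0.cnt = 5  [B.fin - 21]
19. n0.depth = 19  [B.fin - 7]
20. n0.sig = false  [false]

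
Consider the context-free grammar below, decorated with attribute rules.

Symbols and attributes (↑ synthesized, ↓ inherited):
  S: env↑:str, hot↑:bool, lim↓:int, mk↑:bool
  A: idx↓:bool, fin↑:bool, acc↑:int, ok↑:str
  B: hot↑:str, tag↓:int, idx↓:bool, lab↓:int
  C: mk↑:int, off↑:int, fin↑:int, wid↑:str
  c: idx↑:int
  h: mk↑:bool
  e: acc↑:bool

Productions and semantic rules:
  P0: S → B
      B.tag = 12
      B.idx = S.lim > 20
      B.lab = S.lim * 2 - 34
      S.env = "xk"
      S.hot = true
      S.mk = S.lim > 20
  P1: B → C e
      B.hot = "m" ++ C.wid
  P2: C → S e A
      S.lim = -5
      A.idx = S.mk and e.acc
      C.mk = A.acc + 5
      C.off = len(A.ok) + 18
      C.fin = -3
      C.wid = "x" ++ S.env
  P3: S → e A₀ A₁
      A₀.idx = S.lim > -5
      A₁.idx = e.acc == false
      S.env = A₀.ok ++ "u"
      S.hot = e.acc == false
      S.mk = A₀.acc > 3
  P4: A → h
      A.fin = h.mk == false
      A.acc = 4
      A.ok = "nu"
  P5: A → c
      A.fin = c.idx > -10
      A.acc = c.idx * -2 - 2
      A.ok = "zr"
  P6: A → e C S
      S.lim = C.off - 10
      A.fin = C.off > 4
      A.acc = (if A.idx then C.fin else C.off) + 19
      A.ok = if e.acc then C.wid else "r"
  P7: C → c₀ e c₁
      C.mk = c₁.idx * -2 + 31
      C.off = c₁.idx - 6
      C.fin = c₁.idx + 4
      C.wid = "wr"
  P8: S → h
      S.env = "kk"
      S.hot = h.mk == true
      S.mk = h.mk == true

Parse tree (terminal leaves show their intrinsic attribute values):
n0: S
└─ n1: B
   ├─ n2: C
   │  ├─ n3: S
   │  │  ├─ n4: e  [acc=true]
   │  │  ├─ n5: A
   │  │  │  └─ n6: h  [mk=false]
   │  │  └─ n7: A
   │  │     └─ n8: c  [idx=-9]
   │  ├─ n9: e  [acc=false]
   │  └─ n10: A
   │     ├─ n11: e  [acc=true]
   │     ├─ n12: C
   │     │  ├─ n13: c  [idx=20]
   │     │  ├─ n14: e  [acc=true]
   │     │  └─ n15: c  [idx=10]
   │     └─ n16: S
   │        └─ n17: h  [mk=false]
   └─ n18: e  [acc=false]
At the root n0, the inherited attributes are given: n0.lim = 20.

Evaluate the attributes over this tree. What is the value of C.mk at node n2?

1. n0.lim = 20  [given at root]
2. n1.tag = 12  [12]
3. n1.idx = false  [S.lim > 20]
4. n1.lab = 6  [S.lim * 2 - 34]
5. n3.lim = -5  [-5]
6. n4.acc = true  [terminal]
7. n5.idx = false  [S.lim > -5]
8. n6.mk = false  [terminal]
9. n5.fin = true  [h.mk == false]
10. n5.acc = 4  [4]
11. n5.ok = "nu"  ["nu"]
12. n7.idx = false  [e.acc == false]
13. n8.idx = -9  [terminal]
14. n7.fin = true  [c.idx > -10]
15. n7.acc = 16  [c.idx * -2 - 2]
16. n7.ok = "zr"  ["zr"]
17. n3.env = "nuu"  [A₀.ok ++ "u"]
18. n3.hot = false  [e.acc == false]
19. n3.mk = true  [A₀.acc > 3]
20. n9.acc = false  [terminal]
21. n10.idx = false  [S.mk and e.acc]
22. n11.acc = true  [terminal]
23. n13.idx = 20  [terminal]
24. n14.acc = true  [terminal]
25. n15.idx = 10  [terminal]
26. n12.mk = 11  [c₁.idx * -2 + 31]
27. n12.off = 4  [c₁.idx - 6]
28. n12.fin = 14  [c₁.idx + 4]
29. n12.wid = "wr"  ["wr"]
30. n16.lim = -6  [C.off - 10]
31. n17.mk = false  [terminal]
32. n16.env = "kk"  ["kk"]
33. n16.hot = false  [h.mk == true]
34. n16.mk = false  [h.mk == true]
35. n10.fin = false  [C.off > 4]
36. n10.acc = 23  [(if A.idx then C.fin else C.off) + 19]
37. n10.ok = "wr"  [if e.acc then C.wid else "r"]
38. n2.mk = 28  [A.acc + 5]
39. n2.off = 20  [len(A.ok) + 18]
40. n2.fin = -3  [-3]
41. n2.wid = "xnuu"  ["x" ++ S.env]
42. n18.acc = false  [terminal]
43. n1.hot = "mxnuu"  ["m" ++ C.wid]
44. n0.env = "xk"  ["xk"]
45. n0.hot = true  [true]
46. n0.mk = false  [S.lim > 20]

28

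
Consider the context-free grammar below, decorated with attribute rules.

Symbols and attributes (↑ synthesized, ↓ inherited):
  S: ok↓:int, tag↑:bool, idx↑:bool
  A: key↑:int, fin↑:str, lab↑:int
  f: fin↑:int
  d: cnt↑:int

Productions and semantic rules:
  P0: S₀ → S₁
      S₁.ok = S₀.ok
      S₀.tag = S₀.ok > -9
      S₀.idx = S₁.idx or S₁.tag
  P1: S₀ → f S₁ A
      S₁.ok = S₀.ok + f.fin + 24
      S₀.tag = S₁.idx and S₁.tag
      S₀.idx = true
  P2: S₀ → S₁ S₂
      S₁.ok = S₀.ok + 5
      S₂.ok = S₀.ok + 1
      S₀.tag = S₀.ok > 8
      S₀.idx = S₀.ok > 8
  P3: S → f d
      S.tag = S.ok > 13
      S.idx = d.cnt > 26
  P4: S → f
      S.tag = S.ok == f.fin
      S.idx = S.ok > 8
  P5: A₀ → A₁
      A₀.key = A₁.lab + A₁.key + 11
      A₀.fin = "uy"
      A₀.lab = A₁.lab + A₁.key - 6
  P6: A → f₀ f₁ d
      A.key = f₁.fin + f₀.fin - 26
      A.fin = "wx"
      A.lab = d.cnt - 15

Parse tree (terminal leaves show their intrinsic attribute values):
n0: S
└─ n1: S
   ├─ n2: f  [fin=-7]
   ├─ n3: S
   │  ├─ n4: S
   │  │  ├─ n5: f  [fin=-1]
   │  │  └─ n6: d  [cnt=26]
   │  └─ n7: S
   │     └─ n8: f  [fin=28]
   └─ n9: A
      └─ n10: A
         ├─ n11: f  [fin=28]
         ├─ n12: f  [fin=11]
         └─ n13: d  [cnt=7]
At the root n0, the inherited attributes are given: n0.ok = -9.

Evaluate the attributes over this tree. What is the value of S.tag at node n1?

false

1. n0.ok = -9  [given at root]
2. n1.ok = -9  [S₀.ok]
3. n2.fin = -7  [terminal]
4. n3.ok = 8  [S₀.ok + f.fin + 24]
5. n4.ok = 13  [S₀.ok + 5]
6. n5.fin = -1  [terminal]
7. n6.cnt = 26  [terminal]
8. n4.tag = false  [S.ok > 13]
9. n4.idx = false  [d.cnt > 26]
10. n7.ok = 9  [S₀.ok + 1]
11. n8.fin = 28  [terminal]
12. n7.tag = false  [S.ok == f.fin]
13. n7.idx = true  [S.ok > 8]
14. n3.tag = false  [S₀.ok > 8]
15. n3.idx = false  [S₀.ok > 8]
16. n11.fin = 28  [terminal]
17. n12.fin = 11  [terminal]
18. n13.cnt = 7  [terminal]
19. n10.key = 13  [f₁.fin + f₀.fin - 26]
20. n10.fin = "wx"  ["wx"]
21. n10.lab = -8  [d.cnt - 15]
22. n9.key = 16  [A₁.lab + A₁.key + 11]
23. n9.fin = "uy"  ["uy"]
24. n9.lab = -1  [A₁.lab + A₁.key - 6]
25. n1.tag = false  [S₁.idx and S₁.tag]
26. n1.idx = true  [true]
27. n0.tag = false  [S₀.ok > -9]
28. n0.idx = true  [S₁.idx or S₁.tag]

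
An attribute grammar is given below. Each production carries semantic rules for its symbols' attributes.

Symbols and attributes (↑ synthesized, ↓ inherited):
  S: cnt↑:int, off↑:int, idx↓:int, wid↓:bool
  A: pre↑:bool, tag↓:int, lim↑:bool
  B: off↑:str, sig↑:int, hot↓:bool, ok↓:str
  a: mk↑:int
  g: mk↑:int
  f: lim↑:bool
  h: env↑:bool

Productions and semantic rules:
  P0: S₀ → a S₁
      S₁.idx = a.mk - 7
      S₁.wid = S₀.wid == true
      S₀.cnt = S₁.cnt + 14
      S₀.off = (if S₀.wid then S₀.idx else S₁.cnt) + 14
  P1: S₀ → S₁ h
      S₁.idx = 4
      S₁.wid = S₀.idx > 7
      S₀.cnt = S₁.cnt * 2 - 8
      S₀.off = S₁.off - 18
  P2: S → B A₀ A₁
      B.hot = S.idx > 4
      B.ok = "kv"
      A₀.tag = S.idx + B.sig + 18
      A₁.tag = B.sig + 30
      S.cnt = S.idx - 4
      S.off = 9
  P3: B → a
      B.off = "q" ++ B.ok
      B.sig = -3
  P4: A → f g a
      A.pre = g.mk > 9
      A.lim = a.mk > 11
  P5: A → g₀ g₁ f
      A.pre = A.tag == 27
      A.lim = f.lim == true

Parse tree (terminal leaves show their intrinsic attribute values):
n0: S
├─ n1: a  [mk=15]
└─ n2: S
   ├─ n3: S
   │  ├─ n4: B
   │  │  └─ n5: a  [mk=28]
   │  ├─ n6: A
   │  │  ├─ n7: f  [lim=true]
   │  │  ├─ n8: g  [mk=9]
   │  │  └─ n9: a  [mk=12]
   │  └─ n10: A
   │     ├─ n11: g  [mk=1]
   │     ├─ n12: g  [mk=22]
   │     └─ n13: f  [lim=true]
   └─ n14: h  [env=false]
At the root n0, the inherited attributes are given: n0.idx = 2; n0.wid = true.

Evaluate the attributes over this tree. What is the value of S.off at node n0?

1. n0.idx = 2  [given at root]
2. n0.wid = true  [given at root]
3. n1.mk = 15  [terminal]
4. n2.idx = 8  [a.mk - 7]
5. n2.wid = true  [S₀.wid == true]
6. n3.idx = 4  [4]
7. n3.wid = true  [S₀.idx > 7]
8. n4.hot = false  [S.idx > 4]
9. n4.ok = "kv"  ["kv"]
10. n5.mk = 28  [terminal]
11. n4.off = "qkv"  ["q" ++ B.ok]
12. n4.sig = -3  [-3]
13. n6.tag = 19  [S.idx + B.sig + 18]
14. n7.lim = true  [terminal]
15. n8.mk = 9  [terminal]
16. n9.mk = 12  [terminal]
17. n6.pre = false  [g.mk > 9]
18. n6.lim = true  [a.mk > 11]
19. n10.tag = 27  [B.sig + 30]
20. n11.mk = 1  [terminal]
21. n12.mk = 22  [terminal]
22. n13.lim = true  [terminal]
23. n10.pre = true  [A.tag == 27]
24. n10.lim = true  [f.lim == true]
25. n3.cnt = 0  [S.idx - 4]
26. n3.off = 9  [9]
27. n14.env = false  [terminal]
28. n2.cnt = -8  [S₁.cnt * 2 - 8]
29. n2.off = -9  [S₁.off - 18]
30. n0.cnt = 6  [S₁.cnt + 14]
31. n0.off = 16  [(if S₀.wid then S₀.idx else S₁.cnt) + 14]

16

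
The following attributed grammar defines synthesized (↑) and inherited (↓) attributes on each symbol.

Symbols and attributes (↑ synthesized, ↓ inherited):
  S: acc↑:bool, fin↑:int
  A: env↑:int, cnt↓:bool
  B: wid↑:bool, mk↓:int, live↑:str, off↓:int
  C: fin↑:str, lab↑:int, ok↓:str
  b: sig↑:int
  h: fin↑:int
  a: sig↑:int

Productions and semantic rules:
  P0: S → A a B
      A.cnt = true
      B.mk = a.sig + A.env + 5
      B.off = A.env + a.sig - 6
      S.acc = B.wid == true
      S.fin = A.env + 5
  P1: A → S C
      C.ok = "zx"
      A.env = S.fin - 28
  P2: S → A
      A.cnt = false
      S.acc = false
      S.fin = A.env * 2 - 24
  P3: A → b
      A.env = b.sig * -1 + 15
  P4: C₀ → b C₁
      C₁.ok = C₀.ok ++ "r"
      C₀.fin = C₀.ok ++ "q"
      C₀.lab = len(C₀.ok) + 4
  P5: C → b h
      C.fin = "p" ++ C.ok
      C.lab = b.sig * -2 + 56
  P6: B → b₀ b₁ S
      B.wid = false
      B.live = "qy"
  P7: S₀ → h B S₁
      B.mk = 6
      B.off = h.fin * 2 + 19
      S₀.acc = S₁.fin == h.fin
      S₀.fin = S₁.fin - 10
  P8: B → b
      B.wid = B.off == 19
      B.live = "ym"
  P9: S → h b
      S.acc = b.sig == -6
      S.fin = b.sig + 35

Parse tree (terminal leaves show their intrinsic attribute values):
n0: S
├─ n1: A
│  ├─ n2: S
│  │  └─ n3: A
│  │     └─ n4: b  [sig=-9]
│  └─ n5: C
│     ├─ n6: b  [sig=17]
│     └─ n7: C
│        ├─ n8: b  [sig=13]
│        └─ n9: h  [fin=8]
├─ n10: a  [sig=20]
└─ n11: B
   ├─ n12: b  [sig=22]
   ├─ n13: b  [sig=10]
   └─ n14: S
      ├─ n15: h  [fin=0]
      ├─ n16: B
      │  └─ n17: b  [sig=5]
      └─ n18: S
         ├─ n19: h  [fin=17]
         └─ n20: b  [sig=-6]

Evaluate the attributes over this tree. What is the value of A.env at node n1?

1. n1.cnt = true  [true]
2. n3.cnt = false  [false]
3. n4.sig = -9  [terminal]
4. n3.env = 24  [b.sig * -1 + 15]
5. n2.acc = false  [false]
6. n2.fin = 24  [A.env * 2 - 24]
7. n5.ok = "zx"  ["zx"]
8. n6.sig = 17  [terminal]
9. n7.ok = "zxr"  [C₀.ok ++ "r"]
10. n8.sig = 13  [terminal]
11. n9.fin = 8  [terminal]
12. n7.fin = "pzxr"  ["p" ++ C.ok]
13. n7.lab = 30  [b.sig * -2 + 56]
14. n5.fin = "zxq"  [C₀.ok ++ "q"]
15. n5.lab = 6  [len(C₀.ok) + 4]
16. n1.env = -4  [S.fin - 28]
17. n10.sig = 20  [terminal]
18. n11.mk = 21  [a.sig + A.env + 5]
19. n11.off = 10  [A.env + a.sig - 6]
20. n12.sig = 22  [terminal]
21. n13.sig = 10  [terminal]
22. n15.fin = 0  [terminal]
23. n16.mk = 6  [6]
24. n16.off = 19  [h.fin * 2 + 19]
25. n17.sig = 5  [terminal]
26. n16.wid = true  [B.off == 19]
27. n16.live = "ym"  ["ym"]
28. n19.fin = 17  [terminal]
29. n20.sig = -6  [terminal]
30. n18.acc = true  [b.sig == -6]
31. n18.fin = 29  [b.sig + 35]
32. n14.acc = false  [S₁.fin == h.fin]
33. n14.fin = 19  [S₁.fin - 10]
34. n11.wid = false  [false]
35. n11.live = "qy"  ["qy"]
36. n0.acc = false  [B.wid == true]
37. n0.fin = 1  [A.env + 5]

-4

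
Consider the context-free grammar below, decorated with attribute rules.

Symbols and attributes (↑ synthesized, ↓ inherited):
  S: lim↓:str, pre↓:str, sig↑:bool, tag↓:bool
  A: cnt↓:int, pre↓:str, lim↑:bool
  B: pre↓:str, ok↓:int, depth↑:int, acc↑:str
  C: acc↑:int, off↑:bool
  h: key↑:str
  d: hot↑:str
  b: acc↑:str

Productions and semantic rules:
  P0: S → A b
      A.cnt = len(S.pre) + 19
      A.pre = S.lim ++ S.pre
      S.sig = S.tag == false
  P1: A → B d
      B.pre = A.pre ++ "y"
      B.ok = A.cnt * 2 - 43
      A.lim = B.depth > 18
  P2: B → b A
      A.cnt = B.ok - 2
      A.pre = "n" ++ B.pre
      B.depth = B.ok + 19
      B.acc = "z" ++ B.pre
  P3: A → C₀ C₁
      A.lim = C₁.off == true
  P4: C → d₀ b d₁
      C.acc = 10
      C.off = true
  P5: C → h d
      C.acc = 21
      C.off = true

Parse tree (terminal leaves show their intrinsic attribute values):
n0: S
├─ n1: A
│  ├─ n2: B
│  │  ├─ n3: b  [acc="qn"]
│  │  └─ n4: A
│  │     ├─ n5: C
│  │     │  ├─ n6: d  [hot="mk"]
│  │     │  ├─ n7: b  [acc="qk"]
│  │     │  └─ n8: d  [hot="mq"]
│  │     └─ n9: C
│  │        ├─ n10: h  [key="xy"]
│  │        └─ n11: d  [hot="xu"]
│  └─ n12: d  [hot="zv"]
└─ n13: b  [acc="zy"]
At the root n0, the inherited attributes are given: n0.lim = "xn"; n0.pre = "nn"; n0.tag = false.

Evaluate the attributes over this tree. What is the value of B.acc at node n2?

1. n0.lim = "xn"  [given at root]
2. n0.pre = "nn"  [given at root]
3. n0.tag = false  [given at root]
4. n1.cnt = 21  [len(S.pre) + 19]
5. n1.pre = "xnnn"  [S.lim ++ S.pre]
6. n2.pre = "xnnny"  [A.pre ++ "y"]
7. n2.ok = -1  [A.cnt * 2 - 43]
8. n3.acc = "qn"  [terminal]
9. n4.cnt = -3  [B.ok - 2]
10. n4.pre = "nxnnny"  ["n" ++ B.pre]
11. n6.hot = "mk"  [terminal]
12. n7.acc = "qk"  [terminal]
13. n8.hot = "mq"  [terminal]
14. n5.acc = 10  [10]
15. n5.off = true  [true]
16. n10.key = "xy"  [terminal]
17. n11.hot = "xu"  [terminal]
18. n9.acc = 21  [21]
19. n9.off = true  [true]
20. n4.lim = true  [C₁.off == true]
21. n2.depth = 18  [B.ok + 19]
22. n2.acc = "zxnnny"  ["z" ++ B.pre]
23. n12.hot = "zv"  [terminal]
24. n1.lim = false  [B.depth > 18]
25. n13.acc = "zy"  [terminal]
26. n0.sig = true  [S.tag == false]

"zxnnny"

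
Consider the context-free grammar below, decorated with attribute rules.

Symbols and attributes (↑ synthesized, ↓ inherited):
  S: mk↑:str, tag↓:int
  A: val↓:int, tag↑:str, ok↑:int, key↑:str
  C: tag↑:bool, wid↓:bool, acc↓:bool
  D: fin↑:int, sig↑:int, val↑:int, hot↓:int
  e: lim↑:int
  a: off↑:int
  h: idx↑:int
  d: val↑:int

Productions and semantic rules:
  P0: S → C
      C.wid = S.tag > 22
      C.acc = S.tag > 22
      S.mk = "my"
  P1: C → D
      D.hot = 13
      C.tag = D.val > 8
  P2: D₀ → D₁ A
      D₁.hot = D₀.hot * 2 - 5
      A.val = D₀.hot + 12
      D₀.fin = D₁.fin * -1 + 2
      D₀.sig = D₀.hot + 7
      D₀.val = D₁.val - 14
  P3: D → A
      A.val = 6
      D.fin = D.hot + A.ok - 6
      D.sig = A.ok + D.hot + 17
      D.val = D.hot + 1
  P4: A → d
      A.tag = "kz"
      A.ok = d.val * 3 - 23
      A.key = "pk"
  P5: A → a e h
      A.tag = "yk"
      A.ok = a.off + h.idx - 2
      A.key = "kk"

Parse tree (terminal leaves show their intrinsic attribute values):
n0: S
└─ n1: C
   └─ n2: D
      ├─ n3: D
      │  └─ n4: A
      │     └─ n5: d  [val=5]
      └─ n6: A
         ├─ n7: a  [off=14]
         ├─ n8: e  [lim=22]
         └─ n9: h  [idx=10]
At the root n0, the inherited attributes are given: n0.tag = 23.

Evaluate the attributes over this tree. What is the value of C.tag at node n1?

false

1. n0.tag = 23  [given at root]
2. n1.wid = true  [S.tag > 22]
3. n1.acc = true  [S.tag > 22]
4. n2.hot = 13  [13]
5. n3.hot = 21  [D₀.hot * 2 - 5]
6. n4.val = 6  [6]
7. n5.val = 5  [terminal]
8. n4.tag = "kz"  ["kz"]
9. n4.ok = -8  [d.val * 3 - 23]
10. n4.key = "pk"  ["pk"]
11. n3.fin = 7  [D.hot + A.ok - 6]
12. n3.sig = 30  [A.ok + D.hot + 17]
13. n3.val = 22  [D.hot + 1]
14. n6.val = 25  [D₀.hot + 12]
15. n7.off = 14  [terminal]
16. n8.lim = 22  [terminal]
17. n9.idx = 10  [terminal]
18. n6.tag = "yk"  ["yk"]
19. n6.ok = 22  [a.off + h.idx - 2]
20. n6.key = "kk"  ["kk"]
21. n2.fin = -5  [D₁.fin * -1 + 2]
22. n2.sig = 20  [D₀.hot + 7]
23. n2.val = 8  [D₁.val - 14]
24. n1.tag = false  [D.val > 8]
25. n0.mk = "my"  ["my"]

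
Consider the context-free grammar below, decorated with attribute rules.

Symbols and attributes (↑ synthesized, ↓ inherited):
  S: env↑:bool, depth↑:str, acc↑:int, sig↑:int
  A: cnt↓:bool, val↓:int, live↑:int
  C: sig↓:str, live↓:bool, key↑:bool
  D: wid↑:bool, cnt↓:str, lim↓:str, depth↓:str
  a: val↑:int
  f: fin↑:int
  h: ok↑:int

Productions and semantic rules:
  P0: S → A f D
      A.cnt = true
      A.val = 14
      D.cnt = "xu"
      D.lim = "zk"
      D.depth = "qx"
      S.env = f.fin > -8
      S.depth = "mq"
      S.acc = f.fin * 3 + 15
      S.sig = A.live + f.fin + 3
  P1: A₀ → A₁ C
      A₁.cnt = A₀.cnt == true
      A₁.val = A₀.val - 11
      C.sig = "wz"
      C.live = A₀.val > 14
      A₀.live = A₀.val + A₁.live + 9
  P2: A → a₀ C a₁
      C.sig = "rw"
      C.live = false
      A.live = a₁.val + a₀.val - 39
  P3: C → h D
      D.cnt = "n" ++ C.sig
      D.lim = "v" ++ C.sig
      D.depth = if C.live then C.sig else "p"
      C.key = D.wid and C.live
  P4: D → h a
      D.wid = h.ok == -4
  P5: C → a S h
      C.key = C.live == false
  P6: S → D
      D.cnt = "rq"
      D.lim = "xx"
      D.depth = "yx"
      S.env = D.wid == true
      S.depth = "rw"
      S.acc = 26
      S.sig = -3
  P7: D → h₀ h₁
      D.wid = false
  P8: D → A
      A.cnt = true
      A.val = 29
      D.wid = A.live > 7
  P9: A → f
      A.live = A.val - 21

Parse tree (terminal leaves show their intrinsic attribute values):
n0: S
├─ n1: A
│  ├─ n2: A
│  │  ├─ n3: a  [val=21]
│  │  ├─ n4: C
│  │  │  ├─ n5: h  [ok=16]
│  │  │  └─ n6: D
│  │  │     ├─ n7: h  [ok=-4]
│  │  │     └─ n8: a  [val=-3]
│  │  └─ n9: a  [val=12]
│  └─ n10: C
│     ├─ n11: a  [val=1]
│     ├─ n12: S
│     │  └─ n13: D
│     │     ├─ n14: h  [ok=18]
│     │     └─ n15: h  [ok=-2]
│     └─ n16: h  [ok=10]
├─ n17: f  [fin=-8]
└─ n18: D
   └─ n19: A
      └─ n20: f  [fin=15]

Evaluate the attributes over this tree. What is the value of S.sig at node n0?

12

1. n1.cnt = true  [true]
2. n1.val = 14  [14]
3. n2.cnt = true  [A₀.cnt == true]
4. n2.val = 3  [A₀.val - 11]
5. n3.val = 21  [terminal]
6. n4.sig = "rw"  ["rw"]
7. n4.live = false  [false]
8. n5.ok = 16  [terminal]
9. n6.cnt = "nrw"  ["n" ++ C.sig]
10. n6.lim = "vrw"  ["v" ++ C.sig]
11. n6.depth = "p"  [if C.live then C.sig else "p"]
12. n7.ok = -4  [terminal]
13. n8.val = -3  [terminal]
14. n6.wid = true  [h.ok == -4]
15. n4.key = false  [D.wid and C.live]
16. n9.val = 12  [terminal]
17. n2.live = -6  [a₁.val + a₀.val - 39]
18. n10.sig = "wz"  ["wz"]
19. n10.live = false  [A₀.val > 14]
20. n11.val = 1  [terminal]
21. n13.cnt = "rq"  ["rq"]
22. n13.lim = "xx"  ["xx"]
23. n13.depth = "yx"  ["yx"]
24. n14.ok = 18  [terminal]
25. n15.ok = -2  [terminal]
26. n13.wid = false  [false]
27. n12.env = false  [D.wid == true]
28. n12.depth = "rw"  ["rw"]
29. n12.acc = 26  [26]
30. n12.sig = -3  [-3]
31. n16.ok = 10  [terminal]
32. n10.key = true  [C.live == false]
33. n1.live = 17  [A₀.val + A₁.live + 9]
34. n17.fin = -8  [terminal]
35. n18.cnt = "xu"  ["xu"]
36. n18.lim = "zk"  ["zk"]
37. n18.depth = "qx"  ["qx"]
38. n19.cnt = true  [true]
39. n19.val = 29  [29]
40. n20.fin = 15  [terminal]
41. n19.live = 8  [A.val - 21]
42. n18.wid = true  [A.live > 7]
43. n0.env = false  [f.fin > -8]
44. n0.depth = "mq"  ["mq"]
45. n0.acc = -9  [f.fin * 3 + 15]
46. n0.sig = 12  [A.live + f.fin + 3]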